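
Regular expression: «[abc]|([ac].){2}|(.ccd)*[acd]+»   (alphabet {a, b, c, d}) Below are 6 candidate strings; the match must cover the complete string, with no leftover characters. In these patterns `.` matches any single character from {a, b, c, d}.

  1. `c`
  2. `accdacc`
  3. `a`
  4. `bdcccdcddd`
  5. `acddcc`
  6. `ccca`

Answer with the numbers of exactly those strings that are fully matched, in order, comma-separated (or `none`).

1. `c` → match
2. `accdacc` → match
3. `a` → match
4. `bdcccdcddd` → no match
5. `acddcc` → match
6. `ccca` → match

1, 2, 3, 5, 6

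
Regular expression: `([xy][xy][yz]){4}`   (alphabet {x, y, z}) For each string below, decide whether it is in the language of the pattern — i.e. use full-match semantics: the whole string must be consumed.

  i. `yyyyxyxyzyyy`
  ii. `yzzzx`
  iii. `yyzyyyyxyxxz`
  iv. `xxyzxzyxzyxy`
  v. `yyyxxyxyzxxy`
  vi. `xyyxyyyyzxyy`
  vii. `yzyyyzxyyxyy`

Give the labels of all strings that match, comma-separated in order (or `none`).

i. `yyyyxyxyzyyy` → match
ii. `yzzzx` → no match
iii. `yyzyyyyxyxxz` → match
iv. `xxyzxzyxzyxy` → no match
v. `yyyxxyxyzxxy` → match
vi. `xyyxyyyyzxyy` → match
vii. `yzyyyzxyyxyy` → no match

i, iii, v, vi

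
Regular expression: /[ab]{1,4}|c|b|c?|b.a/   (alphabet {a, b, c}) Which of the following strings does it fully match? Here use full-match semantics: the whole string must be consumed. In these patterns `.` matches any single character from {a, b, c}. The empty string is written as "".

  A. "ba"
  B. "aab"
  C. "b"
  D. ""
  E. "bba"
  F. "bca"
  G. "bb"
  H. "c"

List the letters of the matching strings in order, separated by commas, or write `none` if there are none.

A, B, C, D, E, F, G, H

A → match
B → match
C → match
D → match
E → match
F → match
G → match
H → match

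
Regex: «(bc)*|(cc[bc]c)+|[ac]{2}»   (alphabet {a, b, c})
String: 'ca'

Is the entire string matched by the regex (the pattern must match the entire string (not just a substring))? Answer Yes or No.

Yes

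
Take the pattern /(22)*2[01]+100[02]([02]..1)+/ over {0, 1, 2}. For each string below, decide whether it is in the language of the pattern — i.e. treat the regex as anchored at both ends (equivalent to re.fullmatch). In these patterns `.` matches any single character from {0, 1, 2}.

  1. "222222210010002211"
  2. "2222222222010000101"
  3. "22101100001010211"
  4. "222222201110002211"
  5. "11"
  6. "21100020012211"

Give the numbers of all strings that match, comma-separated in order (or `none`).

1, 4, 6

1 → match
2 → no match
3 → no match
4 → match
5 → no match
6 → match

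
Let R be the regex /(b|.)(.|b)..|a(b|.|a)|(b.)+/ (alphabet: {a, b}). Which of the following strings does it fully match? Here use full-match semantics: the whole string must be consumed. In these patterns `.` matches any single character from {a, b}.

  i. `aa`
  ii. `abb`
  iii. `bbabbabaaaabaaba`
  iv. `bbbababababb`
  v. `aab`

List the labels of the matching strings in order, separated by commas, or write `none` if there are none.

i. `aa` → match
ii. `abb` → no match
iii → no match
iv. `bbbababababb` → match
v. `aab` → no match

i, iv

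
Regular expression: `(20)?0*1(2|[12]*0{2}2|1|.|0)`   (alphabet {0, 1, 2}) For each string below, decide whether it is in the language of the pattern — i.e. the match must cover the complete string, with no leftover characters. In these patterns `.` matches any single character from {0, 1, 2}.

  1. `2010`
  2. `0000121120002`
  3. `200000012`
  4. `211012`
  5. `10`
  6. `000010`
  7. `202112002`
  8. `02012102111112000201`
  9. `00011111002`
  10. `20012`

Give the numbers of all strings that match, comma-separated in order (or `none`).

1 → match
2 → no match
3 → match
4 → no match
5 → match
6 → match
7 → no match
8 → no match
9 → match
10 → match

1, 3, 5, 6, 9, 10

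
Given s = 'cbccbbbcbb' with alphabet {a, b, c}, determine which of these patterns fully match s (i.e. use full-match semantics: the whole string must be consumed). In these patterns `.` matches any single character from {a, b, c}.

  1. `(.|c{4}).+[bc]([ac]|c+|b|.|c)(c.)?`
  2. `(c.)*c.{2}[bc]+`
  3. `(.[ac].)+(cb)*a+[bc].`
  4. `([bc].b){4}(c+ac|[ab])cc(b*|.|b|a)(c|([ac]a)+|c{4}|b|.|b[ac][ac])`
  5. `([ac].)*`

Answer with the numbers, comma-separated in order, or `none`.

1 → match
2 → match
3 → no match
4 → no match
5 → no match

1, 2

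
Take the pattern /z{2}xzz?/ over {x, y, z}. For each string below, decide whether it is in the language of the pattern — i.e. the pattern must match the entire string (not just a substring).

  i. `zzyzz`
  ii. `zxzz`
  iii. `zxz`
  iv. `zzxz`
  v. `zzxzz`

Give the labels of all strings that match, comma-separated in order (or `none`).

i → no match
ii → no match
iii → no match
iv → match
v → match

iv, v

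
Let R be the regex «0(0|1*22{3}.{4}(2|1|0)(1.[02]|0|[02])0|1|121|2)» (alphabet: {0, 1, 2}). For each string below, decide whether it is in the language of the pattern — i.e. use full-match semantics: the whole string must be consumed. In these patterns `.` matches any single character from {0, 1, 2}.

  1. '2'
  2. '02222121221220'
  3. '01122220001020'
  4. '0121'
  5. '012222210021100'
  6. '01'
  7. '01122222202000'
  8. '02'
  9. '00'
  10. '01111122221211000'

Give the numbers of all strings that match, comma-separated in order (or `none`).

1 → no match — must start with '0'
2 → match
3 → match
4 → match
5 → match
6 → match
7 → match
8 → match
9 → match
10 → match

2, 3, 4, 5, 6, 7, 8, 9, 10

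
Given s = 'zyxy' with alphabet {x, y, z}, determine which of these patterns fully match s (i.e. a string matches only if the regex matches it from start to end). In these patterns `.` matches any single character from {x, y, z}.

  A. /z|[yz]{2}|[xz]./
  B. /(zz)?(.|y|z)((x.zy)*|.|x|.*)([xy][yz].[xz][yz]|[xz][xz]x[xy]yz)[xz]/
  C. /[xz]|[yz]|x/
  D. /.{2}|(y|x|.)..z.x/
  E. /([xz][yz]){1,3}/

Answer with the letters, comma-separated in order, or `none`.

E

A → no match
B → no match
C → no match
D → no match
E → match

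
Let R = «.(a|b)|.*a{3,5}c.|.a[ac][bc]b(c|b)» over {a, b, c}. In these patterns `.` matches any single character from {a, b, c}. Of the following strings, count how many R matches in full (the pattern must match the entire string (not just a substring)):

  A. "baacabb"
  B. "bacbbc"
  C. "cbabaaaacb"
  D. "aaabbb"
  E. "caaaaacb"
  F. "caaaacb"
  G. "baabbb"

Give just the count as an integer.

A → no match
B → match
C → match
D → match
E → match
F → match
G → match
Total matched: 6

6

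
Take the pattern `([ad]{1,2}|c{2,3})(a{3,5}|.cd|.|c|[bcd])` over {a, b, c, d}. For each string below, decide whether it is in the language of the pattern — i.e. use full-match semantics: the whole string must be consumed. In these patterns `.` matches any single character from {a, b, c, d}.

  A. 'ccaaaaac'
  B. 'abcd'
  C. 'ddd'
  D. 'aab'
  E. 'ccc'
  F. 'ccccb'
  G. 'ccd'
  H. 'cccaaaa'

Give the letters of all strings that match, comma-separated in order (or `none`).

A → no match
B → match
C → match
D → match
E → match
F → no match
G → match
H → match

B, C, D, E, G, H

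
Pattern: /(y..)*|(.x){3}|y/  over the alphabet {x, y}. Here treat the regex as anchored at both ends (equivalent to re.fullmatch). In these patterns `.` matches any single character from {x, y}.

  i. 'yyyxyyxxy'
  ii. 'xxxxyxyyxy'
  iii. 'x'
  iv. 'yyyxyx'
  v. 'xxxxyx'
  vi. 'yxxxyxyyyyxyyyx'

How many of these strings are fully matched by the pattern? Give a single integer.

i → no match
ii → no match
iii → no match
iv → no match
v → match
vi → no match
Total matched: 1

1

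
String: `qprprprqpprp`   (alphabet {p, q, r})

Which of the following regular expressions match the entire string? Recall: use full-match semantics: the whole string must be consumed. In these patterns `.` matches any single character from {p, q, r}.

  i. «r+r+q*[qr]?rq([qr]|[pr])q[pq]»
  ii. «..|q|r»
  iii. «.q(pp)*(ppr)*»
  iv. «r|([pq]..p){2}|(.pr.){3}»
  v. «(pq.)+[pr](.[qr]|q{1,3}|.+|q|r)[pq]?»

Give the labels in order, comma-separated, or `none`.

iv

i → no match — must start with `r`
ii → no match
iii → no match
iv → match
v → no match — must start with `pq`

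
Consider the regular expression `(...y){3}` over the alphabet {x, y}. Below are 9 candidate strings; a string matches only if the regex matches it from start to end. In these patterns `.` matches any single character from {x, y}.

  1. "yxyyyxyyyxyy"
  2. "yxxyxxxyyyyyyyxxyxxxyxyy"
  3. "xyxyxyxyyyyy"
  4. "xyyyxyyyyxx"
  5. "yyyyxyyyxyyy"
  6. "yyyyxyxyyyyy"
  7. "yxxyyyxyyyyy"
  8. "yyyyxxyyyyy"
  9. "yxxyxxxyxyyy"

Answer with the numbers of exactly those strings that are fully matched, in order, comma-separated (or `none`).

1, 3, 5, 6, 7, 9

1. "yxyyyxyyyxyy" → match
2 → no match
3. "xyxyxyxyyyyy" → match
4. "xyyyxyyyyxx" → no match — must end with "y"
5. "yyyyxyyyxyyy" → match
6. "yyyyxyxyyyyy" → match
7. "yxxyyyxyyyyy" → match
8. "yyyyxxyyyyy" → no match
9. "yxxyxxxyxyyy" → match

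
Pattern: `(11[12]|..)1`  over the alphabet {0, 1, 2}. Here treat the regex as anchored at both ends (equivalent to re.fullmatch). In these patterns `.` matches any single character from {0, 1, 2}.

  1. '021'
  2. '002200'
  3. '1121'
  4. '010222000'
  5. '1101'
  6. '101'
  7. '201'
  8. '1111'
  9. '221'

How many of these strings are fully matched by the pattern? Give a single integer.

6

1 → match
2 → no match — must end with '1'
3 → match
4 → no match — must end with '1'
5 → no match
6 → match
7 → match
8 → match
9 → match
Total matched: 6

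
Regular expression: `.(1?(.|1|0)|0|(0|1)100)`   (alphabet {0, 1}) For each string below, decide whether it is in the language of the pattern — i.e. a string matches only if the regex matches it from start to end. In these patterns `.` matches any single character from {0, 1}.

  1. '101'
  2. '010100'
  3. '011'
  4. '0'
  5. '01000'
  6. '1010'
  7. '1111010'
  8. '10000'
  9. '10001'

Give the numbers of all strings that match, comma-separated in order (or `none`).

3

1 → no match
2 → no match
3 → match
4 → no match
5 → no match
6 → no match
7 → no match
8 → no match
9 → no match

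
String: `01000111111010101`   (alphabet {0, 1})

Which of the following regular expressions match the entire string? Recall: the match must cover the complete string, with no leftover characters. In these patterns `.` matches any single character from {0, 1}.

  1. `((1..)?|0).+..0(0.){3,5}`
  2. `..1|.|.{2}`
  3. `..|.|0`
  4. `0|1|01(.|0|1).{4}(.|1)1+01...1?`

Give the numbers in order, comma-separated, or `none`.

1 → no match
2 → no match
3 → no match
4 → match

4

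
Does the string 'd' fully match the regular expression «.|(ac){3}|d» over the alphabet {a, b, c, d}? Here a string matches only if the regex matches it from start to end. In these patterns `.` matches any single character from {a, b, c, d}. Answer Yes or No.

Yes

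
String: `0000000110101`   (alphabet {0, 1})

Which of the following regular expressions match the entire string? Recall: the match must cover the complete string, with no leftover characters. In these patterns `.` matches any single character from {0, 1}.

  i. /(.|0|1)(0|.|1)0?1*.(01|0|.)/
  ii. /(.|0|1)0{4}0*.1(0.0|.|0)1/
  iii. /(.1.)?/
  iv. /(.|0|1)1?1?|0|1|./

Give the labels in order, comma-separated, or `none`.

i → no match
ii → match
iii → no match
iv → no match

ii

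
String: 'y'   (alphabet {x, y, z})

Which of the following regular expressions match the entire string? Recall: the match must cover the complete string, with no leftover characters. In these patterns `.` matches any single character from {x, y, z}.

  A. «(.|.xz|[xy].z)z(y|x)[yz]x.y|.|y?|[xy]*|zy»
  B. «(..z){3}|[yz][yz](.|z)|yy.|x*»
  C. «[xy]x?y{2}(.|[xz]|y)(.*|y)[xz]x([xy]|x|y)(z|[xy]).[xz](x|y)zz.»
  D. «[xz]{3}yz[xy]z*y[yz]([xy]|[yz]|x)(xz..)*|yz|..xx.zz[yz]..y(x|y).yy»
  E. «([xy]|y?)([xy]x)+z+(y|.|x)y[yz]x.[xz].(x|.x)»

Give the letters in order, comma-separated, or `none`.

A

A → match
B → no match
C → no match
D → no match
E → no match — must end with 'x'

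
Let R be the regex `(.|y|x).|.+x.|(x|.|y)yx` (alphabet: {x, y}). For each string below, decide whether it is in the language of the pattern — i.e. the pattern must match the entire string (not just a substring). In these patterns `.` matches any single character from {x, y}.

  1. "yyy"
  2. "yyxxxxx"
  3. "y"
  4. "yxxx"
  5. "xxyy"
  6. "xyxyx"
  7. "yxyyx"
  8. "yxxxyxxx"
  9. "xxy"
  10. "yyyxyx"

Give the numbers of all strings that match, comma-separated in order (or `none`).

1 → no match
2 → match
3 → no match
4 → match
5 → no match
6 → no match
7 → no match
8 → match
9 → match
10 → no match

2, 4, 8, 9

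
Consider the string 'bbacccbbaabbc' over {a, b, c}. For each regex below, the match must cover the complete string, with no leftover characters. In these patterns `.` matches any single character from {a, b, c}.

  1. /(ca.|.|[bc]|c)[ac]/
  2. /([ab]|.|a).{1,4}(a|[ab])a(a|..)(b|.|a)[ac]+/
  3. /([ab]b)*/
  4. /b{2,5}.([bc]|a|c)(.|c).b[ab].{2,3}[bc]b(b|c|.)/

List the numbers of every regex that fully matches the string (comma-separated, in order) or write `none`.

1 → no match
2 → no match
3 → no match
4 → match

4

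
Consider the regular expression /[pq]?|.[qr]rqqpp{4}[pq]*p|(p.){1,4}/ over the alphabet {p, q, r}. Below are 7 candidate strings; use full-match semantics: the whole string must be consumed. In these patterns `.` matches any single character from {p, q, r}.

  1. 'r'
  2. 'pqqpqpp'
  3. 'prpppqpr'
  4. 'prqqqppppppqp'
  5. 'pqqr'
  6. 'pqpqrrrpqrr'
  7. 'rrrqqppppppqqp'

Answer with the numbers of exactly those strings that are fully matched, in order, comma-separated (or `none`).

1 → no match
2 → no match
3 → match
4 → no match
5 → no match
6 → no match
7 → match

3, 7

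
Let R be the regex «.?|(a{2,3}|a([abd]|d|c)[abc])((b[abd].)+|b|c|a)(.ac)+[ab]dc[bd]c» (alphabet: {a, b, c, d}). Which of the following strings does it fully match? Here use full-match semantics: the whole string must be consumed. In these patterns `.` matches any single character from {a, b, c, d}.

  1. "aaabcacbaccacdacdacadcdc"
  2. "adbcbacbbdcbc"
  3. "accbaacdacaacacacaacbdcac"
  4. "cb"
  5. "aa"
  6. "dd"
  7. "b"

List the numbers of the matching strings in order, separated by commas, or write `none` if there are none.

1, 7

1 → match
2 → no match
3 → no match
4 → no match
5 → no match
6 → no match
7 → match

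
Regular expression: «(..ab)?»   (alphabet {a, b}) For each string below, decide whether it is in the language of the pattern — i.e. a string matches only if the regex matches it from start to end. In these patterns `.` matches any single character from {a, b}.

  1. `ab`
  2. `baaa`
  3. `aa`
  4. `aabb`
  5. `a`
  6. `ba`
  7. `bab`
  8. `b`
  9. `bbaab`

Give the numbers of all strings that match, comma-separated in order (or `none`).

none

1 → no match
2 → no match
3 → no match
4 → no match
5 → no match
6 → no match
7 → no match
8 → no match
9 → no match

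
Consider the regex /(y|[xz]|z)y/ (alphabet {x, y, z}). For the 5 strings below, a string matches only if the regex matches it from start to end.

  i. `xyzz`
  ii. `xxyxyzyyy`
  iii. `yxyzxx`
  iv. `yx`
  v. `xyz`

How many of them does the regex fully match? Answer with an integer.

0

i → no match — must end with `y`
ii → no match
iii → no match — must end with `y`
iv → no match — must end with `y`
v → no match — must end with `y`
Total matched: 0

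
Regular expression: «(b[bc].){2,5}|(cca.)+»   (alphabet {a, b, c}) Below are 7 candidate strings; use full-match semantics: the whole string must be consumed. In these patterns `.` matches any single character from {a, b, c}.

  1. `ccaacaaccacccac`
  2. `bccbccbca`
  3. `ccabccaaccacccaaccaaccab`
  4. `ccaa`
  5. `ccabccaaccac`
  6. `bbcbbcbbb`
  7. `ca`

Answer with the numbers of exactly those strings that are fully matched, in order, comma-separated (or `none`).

1 → no match
2 → match
3 → match
4 → match
5 → match
6 → match
7 → no match

2, 3, 4, 5, 6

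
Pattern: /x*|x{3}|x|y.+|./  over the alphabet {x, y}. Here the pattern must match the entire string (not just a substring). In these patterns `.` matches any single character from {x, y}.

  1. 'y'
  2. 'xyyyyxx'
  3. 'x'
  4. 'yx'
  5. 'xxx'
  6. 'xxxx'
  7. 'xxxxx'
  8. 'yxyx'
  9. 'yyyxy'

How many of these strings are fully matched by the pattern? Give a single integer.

8

1 → match
2 → no match
3 → match
4 → match
5 → match
6 → match
7 → match
8 → match
9 → match
Total matched: 8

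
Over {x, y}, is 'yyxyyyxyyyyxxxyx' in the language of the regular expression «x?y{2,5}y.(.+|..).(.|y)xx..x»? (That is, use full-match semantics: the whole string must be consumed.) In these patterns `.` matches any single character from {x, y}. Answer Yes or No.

No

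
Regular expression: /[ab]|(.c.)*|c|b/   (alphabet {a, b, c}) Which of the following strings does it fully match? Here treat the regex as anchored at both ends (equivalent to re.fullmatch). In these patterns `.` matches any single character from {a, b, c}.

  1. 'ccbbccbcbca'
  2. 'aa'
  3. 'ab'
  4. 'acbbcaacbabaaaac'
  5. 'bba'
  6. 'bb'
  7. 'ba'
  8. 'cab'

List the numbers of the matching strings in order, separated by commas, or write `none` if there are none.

1. 'ccbbccbcbca' → no match
2. 'aa' → no match
3. 'ab' → no match
4 → no match
5. 'bba' → no match
6. 'bb' → no match
7. 'ba' → no match
8. 'cab' → no match

none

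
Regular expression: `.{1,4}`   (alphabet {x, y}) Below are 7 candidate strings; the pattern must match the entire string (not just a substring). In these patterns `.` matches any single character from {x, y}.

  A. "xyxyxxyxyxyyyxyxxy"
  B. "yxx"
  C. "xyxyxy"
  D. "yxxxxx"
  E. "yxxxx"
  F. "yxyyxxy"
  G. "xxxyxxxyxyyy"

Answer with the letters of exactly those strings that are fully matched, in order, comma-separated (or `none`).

A → no match
B → match
C → no match
D → no match
E → no match
F → no match
G → no match

B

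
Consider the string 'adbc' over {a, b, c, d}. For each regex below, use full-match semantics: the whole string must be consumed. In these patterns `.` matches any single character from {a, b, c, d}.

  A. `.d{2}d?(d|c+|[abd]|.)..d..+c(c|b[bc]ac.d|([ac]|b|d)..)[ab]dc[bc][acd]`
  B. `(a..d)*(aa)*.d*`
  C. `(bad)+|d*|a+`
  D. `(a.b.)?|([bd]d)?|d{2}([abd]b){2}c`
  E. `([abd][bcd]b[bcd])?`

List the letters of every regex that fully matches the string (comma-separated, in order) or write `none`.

A → no match
B → no match
C → no match
D → match
E → match

D, E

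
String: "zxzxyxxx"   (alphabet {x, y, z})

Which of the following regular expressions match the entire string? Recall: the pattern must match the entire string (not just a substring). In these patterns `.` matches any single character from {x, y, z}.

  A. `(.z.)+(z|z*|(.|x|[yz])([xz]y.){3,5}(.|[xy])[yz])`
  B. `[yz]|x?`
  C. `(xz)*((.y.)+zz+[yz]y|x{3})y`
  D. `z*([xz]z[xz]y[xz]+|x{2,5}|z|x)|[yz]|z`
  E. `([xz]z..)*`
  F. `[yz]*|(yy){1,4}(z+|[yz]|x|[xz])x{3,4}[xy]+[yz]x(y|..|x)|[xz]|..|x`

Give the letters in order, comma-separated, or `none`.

D

A → no match
B → no match
C → no match — must end with "y"
D → match
E → no match
F → no match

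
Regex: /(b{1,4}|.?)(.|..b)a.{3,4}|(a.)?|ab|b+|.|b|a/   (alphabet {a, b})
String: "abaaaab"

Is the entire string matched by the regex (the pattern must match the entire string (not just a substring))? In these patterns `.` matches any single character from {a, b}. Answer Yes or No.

Yes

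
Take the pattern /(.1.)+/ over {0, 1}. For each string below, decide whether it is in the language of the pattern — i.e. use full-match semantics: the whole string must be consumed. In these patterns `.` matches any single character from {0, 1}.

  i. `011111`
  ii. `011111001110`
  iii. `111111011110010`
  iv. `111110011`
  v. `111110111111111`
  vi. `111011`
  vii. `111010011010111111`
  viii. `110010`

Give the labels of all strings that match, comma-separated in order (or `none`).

i. `011111` → match
ii. `011111001110` → no match
iii → match
iv. `111110011` → match
v → match
vi. `111011` → match
vii → match
viii. `110010` → match

i, iii, iv, v, vi, vii, viii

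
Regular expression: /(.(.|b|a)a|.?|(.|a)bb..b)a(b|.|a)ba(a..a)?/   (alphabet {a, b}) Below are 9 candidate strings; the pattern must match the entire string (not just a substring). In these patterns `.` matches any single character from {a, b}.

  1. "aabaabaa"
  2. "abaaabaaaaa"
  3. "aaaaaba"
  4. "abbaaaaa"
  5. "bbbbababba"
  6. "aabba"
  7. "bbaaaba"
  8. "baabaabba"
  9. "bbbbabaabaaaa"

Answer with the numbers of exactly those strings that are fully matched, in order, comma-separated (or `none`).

1, 2, 3, 4, 5, 6, 7, 8

1 → match
2 → match
3 → match
4 → match
5 → match
6 → match
7 → match
8 → match
9 → no match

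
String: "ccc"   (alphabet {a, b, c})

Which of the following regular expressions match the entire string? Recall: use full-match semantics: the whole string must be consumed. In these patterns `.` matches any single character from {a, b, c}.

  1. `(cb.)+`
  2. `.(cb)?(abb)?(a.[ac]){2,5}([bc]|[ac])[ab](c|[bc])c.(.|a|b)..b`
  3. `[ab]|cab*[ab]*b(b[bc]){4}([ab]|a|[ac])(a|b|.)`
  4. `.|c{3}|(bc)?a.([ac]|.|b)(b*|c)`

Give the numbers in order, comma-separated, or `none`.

1 → no match — must start with "cb"
2 → no match — must end with "b"
3 → no match
4 → match

4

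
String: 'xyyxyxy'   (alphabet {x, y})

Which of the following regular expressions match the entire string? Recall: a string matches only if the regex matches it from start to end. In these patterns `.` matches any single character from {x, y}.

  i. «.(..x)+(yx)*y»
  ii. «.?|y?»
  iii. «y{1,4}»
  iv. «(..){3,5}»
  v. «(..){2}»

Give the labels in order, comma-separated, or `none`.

i → match
ii → no match
iii → no match — must start with 'y'
iv → no match
v → no match

i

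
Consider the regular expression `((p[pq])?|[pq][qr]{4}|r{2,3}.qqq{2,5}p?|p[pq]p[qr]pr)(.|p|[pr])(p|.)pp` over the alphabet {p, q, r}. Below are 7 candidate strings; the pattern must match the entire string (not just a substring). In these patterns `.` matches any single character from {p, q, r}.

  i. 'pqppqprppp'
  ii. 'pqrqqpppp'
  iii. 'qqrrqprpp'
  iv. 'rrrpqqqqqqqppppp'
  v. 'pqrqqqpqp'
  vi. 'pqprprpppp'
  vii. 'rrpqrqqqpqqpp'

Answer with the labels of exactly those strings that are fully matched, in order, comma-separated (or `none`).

ii, iii, iv, vi

i → no match
ii → match
iii → match
iv → match
v → no match — must end with 'pp'
vi → match
vii → no match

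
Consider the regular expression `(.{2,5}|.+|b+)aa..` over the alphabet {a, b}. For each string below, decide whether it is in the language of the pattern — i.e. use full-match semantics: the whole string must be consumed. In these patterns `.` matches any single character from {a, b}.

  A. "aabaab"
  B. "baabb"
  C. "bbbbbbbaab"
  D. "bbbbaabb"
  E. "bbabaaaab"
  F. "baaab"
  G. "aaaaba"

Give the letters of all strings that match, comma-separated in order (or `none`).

B, D, E, F, G

A → no match
B → match
C → no match
D → match
E → match
F → match
G → match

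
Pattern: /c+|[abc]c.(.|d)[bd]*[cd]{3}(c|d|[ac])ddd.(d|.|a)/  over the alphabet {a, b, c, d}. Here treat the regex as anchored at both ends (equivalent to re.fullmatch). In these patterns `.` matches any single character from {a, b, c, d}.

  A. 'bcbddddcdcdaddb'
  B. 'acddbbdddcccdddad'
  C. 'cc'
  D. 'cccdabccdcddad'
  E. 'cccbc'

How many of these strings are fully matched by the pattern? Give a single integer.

A → no match
B → match
C. 'cc' → match
D → no match
E. 'cccbc' → no match
Total matched: 2

2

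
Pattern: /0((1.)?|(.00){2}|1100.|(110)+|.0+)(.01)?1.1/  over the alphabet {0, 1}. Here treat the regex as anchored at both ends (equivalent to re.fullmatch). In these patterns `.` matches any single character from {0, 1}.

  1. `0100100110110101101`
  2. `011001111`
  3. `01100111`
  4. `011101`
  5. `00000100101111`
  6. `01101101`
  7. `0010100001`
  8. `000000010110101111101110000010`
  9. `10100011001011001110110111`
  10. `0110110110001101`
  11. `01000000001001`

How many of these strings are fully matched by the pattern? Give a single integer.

3

1 → no match
2 → match
3 → no match
4 → match
5 → no match
6 → no match
7 → no match
8 → no match — must end with `1`
9 → no match — must start with `0`
10 → match
11 → no match
Total matched: 3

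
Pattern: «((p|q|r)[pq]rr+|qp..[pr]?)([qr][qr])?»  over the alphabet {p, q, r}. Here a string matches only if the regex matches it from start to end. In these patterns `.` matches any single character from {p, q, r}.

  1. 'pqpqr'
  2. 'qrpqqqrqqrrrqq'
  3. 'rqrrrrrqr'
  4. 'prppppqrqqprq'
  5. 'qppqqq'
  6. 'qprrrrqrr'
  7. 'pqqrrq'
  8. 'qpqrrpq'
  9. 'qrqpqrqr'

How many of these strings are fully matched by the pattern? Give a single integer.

1 → no match
2 → no match
3 → match
4 → no match
5 → match
6 → no match
7 → no match
8 → no match
9 → no match
Total matched: 2

2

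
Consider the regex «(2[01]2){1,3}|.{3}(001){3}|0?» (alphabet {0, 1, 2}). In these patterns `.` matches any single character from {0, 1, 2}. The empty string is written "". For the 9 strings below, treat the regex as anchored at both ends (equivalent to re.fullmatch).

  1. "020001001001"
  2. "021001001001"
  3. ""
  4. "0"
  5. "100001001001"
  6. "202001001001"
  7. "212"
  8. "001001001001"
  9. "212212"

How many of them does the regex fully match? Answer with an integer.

1 → match
2 → match
3 → match
4 → match
5 → match
6 → match
7 → match
8 → match
9 → match
Total matched: 9

9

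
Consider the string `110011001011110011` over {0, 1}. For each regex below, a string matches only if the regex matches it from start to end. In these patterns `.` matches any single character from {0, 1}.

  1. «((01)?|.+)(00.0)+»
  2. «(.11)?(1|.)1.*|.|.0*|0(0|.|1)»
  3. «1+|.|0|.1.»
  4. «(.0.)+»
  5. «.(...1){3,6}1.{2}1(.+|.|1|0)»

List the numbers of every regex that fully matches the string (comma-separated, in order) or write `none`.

2, 5

1 → no match — must end with `0`
2 → match
3 → no match
4 → no match
5 → match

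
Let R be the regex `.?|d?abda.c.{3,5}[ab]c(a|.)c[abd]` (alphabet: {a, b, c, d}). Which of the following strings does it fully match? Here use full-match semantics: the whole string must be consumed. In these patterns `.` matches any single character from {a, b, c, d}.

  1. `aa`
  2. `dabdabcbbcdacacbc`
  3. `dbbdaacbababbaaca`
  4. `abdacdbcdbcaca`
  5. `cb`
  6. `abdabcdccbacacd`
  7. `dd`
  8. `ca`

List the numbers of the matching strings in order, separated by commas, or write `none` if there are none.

6

1 → no match
2 → no match
3 → no match
4 → no match
5 → no match
6 → match
7 → no match
8 → no match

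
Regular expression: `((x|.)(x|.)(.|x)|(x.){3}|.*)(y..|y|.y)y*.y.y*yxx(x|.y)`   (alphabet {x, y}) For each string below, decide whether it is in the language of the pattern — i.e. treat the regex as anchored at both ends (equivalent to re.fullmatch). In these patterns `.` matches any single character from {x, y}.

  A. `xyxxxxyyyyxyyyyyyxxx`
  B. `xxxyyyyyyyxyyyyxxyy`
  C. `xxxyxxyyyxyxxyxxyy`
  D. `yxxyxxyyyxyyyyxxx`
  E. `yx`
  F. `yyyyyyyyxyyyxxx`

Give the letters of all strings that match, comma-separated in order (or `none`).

A, B, D, F

A → match
B → match
C → no match
D → match
E. `yx` → no match
F → match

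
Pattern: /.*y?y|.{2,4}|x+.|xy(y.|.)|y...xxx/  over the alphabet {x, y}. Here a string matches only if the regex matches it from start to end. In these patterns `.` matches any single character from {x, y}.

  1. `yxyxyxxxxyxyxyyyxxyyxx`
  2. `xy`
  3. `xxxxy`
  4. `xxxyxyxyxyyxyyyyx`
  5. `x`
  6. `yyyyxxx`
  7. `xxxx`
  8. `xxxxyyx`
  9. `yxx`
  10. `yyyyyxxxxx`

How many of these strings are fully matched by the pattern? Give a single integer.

1 → no match
2 → match
3 → match
4 → no match
5 → no match
6 → match
7 → match
8 → no match
9 → match
10 → no match
Total matched: 5

5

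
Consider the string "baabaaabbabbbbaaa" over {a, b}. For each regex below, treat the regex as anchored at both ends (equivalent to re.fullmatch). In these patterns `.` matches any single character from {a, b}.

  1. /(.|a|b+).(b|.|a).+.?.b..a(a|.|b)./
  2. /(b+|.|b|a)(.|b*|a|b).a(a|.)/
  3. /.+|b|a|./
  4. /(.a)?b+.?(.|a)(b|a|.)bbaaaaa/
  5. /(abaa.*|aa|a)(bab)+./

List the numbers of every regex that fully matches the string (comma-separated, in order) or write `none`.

1, 3

1 → match
2 → no match
3 → match
4 → no match — must end with "bbaaaaa"
5 → no match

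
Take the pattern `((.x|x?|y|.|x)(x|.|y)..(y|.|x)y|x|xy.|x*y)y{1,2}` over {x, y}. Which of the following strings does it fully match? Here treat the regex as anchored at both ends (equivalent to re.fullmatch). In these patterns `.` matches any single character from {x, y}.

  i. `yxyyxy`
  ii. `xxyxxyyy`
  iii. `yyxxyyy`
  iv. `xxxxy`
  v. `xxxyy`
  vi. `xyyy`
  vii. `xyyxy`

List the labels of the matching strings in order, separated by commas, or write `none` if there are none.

i → no match
ii → match
iii → match
iv → no match
v → match
vi → match
vii → no match

ii, iii, v, vi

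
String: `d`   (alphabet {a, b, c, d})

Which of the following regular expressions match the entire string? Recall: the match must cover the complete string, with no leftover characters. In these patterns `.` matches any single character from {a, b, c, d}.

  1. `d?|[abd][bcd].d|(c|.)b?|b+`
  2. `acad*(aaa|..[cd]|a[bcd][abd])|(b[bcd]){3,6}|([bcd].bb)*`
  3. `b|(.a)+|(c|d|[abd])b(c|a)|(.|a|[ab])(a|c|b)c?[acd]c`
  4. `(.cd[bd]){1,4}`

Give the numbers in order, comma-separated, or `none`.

1 → match
2 → no match
3 → no match
4 → no match

1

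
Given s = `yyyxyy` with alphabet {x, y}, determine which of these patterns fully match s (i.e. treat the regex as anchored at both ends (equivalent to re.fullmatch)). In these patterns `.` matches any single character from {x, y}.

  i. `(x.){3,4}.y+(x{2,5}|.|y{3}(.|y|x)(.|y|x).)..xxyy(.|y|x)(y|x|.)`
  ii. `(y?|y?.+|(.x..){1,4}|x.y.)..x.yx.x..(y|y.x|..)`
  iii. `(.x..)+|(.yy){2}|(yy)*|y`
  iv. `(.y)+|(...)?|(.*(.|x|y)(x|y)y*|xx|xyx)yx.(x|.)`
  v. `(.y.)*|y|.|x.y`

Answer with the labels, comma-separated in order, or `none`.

iii, iv, v

i → no match — must start with `x`
ii → no match
iii → match
iv → match
v → match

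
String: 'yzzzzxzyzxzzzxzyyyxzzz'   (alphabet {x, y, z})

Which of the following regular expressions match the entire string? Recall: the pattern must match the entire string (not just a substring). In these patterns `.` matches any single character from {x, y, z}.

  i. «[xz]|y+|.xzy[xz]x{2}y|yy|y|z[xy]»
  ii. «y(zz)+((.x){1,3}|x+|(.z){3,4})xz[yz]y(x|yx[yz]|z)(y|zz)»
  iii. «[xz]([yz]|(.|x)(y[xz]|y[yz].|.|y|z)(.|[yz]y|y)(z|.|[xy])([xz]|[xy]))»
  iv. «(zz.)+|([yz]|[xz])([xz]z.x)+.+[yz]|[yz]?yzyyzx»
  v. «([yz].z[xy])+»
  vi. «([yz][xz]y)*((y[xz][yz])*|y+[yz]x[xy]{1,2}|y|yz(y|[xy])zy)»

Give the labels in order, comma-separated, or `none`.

i → no match
ii → match
iii → no match
iv → no match
v → no match
vi → no match

ii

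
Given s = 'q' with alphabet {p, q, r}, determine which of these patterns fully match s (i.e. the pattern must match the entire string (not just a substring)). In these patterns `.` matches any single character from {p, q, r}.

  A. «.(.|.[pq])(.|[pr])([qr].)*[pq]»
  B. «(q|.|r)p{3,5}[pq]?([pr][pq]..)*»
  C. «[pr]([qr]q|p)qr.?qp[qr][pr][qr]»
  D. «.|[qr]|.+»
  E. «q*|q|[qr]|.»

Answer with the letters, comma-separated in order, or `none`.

A → no match
B → no match
C → no match
D → match
E → match

D, E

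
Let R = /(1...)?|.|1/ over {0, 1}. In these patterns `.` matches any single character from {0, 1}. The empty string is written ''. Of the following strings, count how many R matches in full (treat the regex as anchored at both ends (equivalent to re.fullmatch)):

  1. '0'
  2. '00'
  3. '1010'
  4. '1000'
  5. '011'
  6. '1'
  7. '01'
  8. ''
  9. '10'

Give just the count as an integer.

1. '0' → match
2. '00' → no match
3. '1010' → match
4. '1000' → match
5. '011' → no match
6. '1' → match
7. '01' → no match
8. '' → match
9. '10' → no match
Total matched: 5

5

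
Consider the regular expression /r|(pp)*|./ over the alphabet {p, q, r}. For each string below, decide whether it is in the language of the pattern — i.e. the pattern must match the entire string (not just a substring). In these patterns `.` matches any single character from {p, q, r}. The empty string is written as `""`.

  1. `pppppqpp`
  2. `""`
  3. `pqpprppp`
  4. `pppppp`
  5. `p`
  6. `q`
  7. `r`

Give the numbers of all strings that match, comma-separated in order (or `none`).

1 → no match
2 → match
3 → no match
4 → match
5 → match
6 → match
7 → match

2, 4, 5, 6, 7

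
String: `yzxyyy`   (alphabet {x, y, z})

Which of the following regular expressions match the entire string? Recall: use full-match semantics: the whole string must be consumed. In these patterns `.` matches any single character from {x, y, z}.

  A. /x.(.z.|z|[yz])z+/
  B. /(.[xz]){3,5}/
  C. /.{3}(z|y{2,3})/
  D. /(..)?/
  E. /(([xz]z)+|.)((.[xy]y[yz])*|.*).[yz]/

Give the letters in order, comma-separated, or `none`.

A → no match — must start with `x`
B → no match
C → match
D → no match
E → match

C, E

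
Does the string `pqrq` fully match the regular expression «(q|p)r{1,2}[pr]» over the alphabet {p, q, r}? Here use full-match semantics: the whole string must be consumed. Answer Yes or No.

No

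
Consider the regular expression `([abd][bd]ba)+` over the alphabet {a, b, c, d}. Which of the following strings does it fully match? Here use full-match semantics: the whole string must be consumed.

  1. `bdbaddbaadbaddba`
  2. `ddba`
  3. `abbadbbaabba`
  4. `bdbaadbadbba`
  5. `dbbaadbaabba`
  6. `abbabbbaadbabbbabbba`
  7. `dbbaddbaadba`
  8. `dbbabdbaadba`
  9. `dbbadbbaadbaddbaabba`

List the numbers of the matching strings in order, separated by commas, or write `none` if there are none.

1 → match
2. `ddba` → match
3. `abbadbbaabba` → match
4. `bdbaadbadbba` → match
5. `dbbaadbaabba` → match
6 → match
7. `dbbaddbaadba` → match
8. `dbbabdbaadba` → match
9 → match

1, 2, 3, 4, 5, 6, 7, 8, 9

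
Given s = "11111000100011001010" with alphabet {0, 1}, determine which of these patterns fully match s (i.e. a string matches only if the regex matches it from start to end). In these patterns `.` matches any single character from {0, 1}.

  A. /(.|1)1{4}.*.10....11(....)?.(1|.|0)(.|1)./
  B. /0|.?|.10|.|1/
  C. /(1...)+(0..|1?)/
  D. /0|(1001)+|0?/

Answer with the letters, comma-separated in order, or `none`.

A → no match
B → no match
C → match
D → no match

C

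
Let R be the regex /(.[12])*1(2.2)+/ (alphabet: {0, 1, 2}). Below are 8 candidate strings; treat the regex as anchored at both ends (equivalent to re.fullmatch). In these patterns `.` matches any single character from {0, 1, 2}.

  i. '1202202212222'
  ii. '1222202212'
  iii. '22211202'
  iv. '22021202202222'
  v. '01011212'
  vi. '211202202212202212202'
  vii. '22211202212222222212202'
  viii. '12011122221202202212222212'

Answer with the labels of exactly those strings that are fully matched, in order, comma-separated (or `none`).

i → match
ii → match
iii → match
iv → match
v → match
vi → match
vii → match
viii → match

i, ii, iii, iv, v, vi, vii, viii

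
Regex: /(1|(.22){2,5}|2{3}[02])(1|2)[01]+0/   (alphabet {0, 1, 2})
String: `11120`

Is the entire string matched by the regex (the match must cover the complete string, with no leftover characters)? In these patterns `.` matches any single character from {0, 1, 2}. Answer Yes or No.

No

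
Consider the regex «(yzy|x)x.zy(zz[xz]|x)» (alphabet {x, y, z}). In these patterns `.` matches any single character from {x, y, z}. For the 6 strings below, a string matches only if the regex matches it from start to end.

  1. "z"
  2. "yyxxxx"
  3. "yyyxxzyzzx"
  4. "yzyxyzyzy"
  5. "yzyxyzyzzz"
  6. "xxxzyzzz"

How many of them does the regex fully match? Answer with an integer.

2

1 → no match
2 → no match
3 → no match
4 → no match
5 → match
6 → match
Total matched: 2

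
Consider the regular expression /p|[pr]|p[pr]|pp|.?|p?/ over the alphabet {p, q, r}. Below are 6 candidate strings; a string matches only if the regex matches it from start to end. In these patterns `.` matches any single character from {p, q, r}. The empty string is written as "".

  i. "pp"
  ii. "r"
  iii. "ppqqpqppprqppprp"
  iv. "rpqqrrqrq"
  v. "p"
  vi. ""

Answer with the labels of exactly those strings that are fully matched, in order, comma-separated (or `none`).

i, ii, v, vi

i → match
ii → match
iii → no match
iv → no match
v → match
vi → match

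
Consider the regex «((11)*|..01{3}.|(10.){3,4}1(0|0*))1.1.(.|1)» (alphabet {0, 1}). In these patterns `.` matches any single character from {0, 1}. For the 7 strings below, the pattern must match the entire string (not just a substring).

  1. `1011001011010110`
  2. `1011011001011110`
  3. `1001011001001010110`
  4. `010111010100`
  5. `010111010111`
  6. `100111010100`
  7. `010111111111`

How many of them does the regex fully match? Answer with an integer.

1 → match
2 → match
3 → match
4 → match
5 → match
6 → match
7 → match
Total matched: 7

7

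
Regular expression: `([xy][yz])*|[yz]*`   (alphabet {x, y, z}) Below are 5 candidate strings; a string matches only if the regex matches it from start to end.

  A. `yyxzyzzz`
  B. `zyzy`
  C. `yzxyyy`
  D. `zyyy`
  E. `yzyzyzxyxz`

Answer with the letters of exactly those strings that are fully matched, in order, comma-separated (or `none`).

B, C, D, E

A → no match
B → match
C → match
D → match
E → match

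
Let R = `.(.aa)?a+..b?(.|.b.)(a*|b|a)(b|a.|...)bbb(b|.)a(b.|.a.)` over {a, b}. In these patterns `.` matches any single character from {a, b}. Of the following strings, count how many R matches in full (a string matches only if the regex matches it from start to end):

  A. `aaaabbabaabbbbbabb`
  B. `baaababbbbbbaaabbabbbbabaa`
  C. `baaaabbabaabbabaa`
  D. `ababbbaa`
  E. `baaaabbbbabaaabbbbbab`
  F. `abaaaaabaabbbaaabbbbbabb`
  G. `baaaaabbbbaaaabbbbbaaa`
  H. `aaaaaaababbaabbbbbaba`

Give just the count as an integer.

A → match
B → no match
C → no match
D → no match
E → no match
F → no match
G → no match
H → match
Total matched: 2

2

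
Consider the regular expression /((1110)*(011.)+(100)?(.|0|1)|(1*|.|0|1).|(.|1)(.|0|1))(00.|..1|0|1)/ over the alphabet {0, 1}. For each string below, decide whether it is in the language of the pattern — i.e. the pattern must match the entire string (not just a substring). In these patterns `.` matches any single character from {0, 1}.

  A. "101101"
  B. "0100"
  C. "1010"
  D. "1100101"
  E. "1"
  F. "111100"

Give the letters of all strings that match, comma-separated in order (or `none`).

F

A → no match
B → no match
C → no match
D → no match
E → no match
F → match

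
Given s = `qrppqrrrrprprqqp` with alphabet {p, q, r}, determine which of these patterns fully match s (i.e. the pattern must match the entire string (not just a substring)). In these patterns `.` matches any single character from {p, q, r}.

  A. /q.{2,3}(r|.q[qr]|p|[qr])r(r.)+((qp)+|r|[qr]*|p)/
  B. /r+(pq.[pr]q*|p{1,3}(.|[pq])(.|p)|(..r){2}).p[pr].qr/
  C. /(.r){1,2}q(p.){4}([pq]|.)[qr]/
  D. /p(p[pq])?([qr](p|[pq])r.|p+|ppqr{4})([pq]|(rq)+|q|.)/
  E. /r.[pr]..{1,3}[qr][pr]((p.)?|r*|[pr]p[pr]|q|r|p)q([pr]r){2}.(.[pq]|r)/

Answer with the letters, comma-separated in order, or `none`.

A → match
B → no match — must start with `r`
C → no match
D → no match — must start with `p`
E → no match — must start with `r`

A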